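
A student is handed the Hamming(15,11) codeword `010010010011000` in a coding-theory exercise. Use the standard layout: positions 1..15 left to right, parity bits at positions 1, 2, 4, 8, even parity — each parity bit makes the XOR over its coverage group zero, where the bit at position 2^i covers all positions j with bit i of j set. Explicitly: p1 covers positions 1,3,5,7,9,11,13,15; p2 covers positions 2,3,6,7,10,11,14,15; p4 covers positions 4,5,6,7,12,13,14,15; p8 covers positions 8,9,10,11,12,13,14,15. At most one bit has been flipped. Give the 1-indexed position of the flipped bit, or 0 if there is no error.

8

s1: b1⊕b3⊕b5⊕b7⊕b9⊕b11⊕b13⊕b15 = 0⊕0⊕1⊕0⊕0⊕1⊕0⊕0 = 0
s2: b2⊕b3⊕b6⊕b7⊕b10⊕b11⊕b14⊕b15 = 1⊕0⊕0⊕0⊕0⊕1⊕0⊕0 = 0
s4: b4⊕b5⊕b6⊕b7⊕b12⊕b13⊕b14⊕b15 = 0⊕1⊕0⊕0⊕1⊕0⊕0⊕0 = 0
s8: b8⊕b9⊕b10⊕b11⊕b12⊕b13⊕b14⊕b15 = 1⊕0⊕0⊕1⊕1⊕0⊕0⊕0 = 1
Syndrome (s8...s1) = 1000 → position 8.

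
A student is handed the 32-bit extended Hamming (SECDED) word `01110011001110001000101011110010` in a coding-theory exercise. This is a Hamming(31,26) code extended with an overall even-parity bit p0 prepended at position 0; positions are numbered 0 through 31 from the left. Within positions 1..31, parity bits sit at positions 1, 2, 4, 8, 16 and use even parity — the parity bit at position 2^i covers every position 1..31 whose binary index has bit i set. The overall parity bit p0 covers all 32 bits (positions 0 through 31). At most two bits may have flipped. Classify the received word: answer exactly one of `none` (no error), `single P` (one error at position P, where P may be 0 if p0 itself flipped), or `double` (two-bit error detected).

none

s1: b1⊕b3⊕b5⊕b7⊕b9⊕b11⊕b13⊕b15⊕b17⊕b19⊕b21⊕b23⊕b25⊕b27⊕b29⊕b31 = 1⊕1⊕0⊕1⊕0⊕1⊕0⊕0⊕0⊕0⊕0⊕0⊕1⊕1⊕0⊕0 = 0
s2: b2⊕b3⊕b6⊕b7⊕b10⊕b11⊕b14⊕b15⊕b18⊕b19⊕b22⊕b23⊕b26⊕b27⊕b30⊕b31 = 1⊕1⊕1⊕1⊕1⊕1⊕0⊕0⊕0⊕0⊕1⊕0⊕1⊕1⊕1⊕0 = 0
s4: b4⊕b5⊕b6⊕b7⊕b12⊕b13⊕b14⊕b15⊕b20⊕b21⊕b22⊕b23⊕b28⊕b29⊕b30⊕b31 = 0⊕0⊕1⊕1⊕1⊕0⊕0⊕0⊕1⊕0⊕1⊕0⊕0⊕0⊕1⊕0 = 0
s8: b8⊕b9⊕b10⊕b11⊕b12⊕b13⊕b14⊕b15⊕b24⊕b25⊕b26⊕b27⊕b28⊕b29⊕b30⊕b31 = 0⊕0⊕1⊕1⊕1⊕0⊕0⊕0⊕1⊕1⊕1⊕1⊕0⊕0⊕1⊕0 = 0
s16: b16⊕b17⊕b18⊕b19⊕b20⊕b21⊕b22⊕b23⊕b24⊕b25⊕b26⊕b27⊕b28⊕b29⊕b30⊕b31 = 1⊕0⊕0⊕0⊕1⊕0⊕1⊕0⊕1⊕1⊕1⊕1⊕0⊕0⊕1⊕0 = 0
Syndrome (s16...s1) = 00000 → position 0 (no error).
Overall parity (XOR of all 32 bits, including p0): 0⊕1⊕1⊕1⊕0⊕0⊕1⊕1⊕0⊕0⊕1⊕1⊕1⊕0⊕0⊕0⊕1⊕0⊕0⊕0⊕1⊕0⊕1⊕0⊕1⊕1⊕1⊕1⊕0⊕0⊕1⊕0 = 0
Overall=0, syndrome position=0 → no error.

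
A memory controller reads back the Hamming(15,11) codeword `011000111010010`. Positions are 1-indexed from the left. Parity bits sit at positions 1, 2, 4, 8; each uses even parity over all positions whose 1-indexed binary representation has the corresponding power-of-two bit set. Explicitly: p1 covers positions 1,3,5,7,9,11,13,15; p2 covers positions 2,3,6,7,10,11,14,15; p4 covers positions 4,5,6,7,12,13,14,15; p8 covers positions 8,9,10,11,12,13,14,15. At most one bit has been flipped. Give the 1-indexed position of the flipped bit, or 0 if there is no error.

2

s1: b1⊕b3⊕b5⊕b7⊕b9⊕b11⊕b13⊕b15 = 0⊕1⊕0⊕1⊕1⊕1⊕0⊕0 = 0
s2: b2⊕b3⊕b6⊕b7⊕b10⊕b11⊕b14⊕b15 = 1⊕1⊕0⊕1⊕0⊕1⊕1⊕0 = 1
s4: b4⊕b5⊕b6⊕b7⊕b12⊕b13⊕b14⊕b15 = 0⊕0⊕0⊕1⊕0⊕0⊕1⊕0 = 0
s8: b8⊕b9⊕b10⊕b11⊕b12⊕b13⊕b14⊕b15 = 1⊕1⊕0⊕1⊕0⊕0⊕1⊕0 = 0
Syndrome (s8...s1) = 0010 → position 2.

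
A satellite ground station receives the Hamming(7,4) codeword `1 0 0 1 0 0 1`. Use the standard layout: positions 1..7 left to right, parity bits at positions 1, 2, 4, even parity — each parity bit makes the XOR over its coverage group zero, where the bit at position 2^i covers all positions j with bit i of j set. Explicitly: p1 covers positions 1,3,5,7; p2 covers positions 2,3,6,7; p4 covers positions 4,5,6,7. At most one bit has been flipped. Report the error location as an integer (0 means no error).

2

s1: b1⊕b3⊕b5⊕b7 = 1⊕0⊕0⊕1 = 0
s2: b2⊕b3⊕b6⊕b7 = 0⊕0⊕0⊕1 = 1
s4: b4⊕b5⊕b6⊕b7 = 1⊕0⊕0⊕1 = 0
Syndrome (s4...s1) = 010 → position 2.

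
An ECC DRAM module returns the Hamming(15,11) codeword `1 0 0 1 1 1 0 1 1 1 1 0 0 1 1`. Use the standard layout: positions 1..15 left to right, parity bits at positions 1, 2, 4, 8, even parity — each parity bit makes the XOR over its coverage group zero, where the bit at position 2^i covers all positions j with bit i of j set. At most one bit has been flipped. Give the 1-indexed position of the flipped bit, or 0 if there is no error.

7

s1: b1⊕b3⊕b5⊕b7⊕b9⊕b11⊕b13⊕b15 = 1⊕0⊕1⊕0⊕1⊕1⊕0⊕1 = 1
s2: b2⊕b3⊕b6⊕b7⊕b10⊕b11⊕b14⊕b15 = 0⊕0⊕1⊕0⊕1⊕1⊕1⊕1 = 1
s4: b4⊕b5⊕b6⊕b7⊕b12⊕b13⊕b14⊕b15 = 1⊕1⊕1⊕0⊕0⊕0⊕1⊕1 = 1
s8: b8⊕b9⊕b10⊕b11⊕b12⊕b13⊕b14⊕b15 = 1⊕1⊕1⊕1⊕0⊕0⊕1⊕1 = 0
Syndrome (s8...s1) = 0111 → position 7.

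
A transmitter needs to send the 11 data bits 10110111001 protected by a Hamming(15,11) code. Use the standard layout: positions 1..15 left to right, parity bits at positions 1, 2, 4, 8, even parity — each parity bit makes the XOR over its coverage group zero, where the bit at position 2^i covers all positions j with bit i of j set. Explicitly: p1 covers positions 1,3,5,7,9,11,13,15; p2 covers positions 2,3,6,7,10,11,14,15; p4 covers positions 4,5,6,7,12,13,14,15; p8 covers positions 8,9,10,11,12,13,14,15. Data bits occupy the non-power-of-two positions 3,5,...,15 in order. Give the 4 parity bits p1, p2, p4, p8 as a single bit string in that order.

0000

Place data bits at non-power-of-two positions: b3=1, b5=0, b6=1, b7=1, b9=0, b10=1, b11=1, b12=1, b13=0, b14=0, b15=1.
p1 = XOR of data positions {3,5,7,9,11,13,15} = 1⊕0⊕1⊕0⊕1⊕0⊕1 = 0
p2 = XOR of data positions {3,6,7,10,11,14,15} = 1⊕1⊕1⊕1⊕1⊕0⊕1 = 0
p4 = XOR of data positions {5,6,7,12,13,14,15} = 0⊕1⊕1⊕1⊕0⊕0⊕1 = 0
p8 = XOR of data positions {9,10,11,12,13,14,15} = 0⊕1⊕1⊕1⊕0⊕0⊕1 = 0
Parity bits p1,p2,p4,p8 = 0000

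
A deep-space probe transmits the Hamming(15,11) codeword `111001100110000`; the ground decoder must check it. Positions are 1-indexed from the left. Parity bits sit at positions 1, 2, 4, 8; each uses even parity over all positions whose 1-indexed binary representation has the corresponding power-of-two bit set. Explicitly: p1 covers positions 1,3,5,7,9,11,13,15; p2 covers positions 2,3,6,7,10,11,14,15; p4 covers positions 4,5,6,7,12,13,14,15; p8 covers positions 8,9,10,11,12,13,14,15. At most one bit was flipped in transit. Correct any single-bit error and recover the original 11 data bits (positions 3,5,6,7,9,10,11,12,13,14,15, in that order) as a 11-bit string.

s1: b1⊕b3⊕b5⊕b7⊕b9⊕b11⊕b13⊕b15 = 1⊕1⊕0⊕1⊕0⊕1⊕0⊕0 = 0
s2: b2⊕b3⊕b6⊕b7⊕b10⊕b11⊕b14⊕b15 = 1⊕1⊕1⊕1⊕1⊕1⊕0⊕0 = 0
s4: b4⊕b5⊕b6⊕b7⊕b12⊕b13⊕b14⊕b15 = 0⊕0⊕1⊕1⊕0⊕0⊕0⊕0 = 0
s8: b8⊕b9⊕b10⊕b11⊕b12⊕b13⊕b14⊕b15 = 0⊕0⊕1⊕1⊕0⊕0⊕0⊕0 = 0
Syndrome (s8...s1) = 0000 → position 0 (no error).
No correction needed.
Data bits at positions 3,5,6,7,9,10,11,12,13,14,15: 10110110000

10110110000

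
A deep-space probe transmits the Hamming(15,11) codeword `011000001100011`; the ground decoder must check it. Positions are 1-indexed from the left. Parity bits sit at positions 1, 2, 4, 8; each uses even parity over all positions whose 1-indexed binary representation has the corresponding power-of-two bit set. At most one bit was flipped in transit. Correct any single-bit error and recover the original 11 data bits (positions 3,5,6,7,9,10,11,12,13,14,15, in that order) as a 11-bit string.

s1: b1⊕b3⊕b5⊕b7⊕b9⊕b11⊕b13⊕b15 = 0⊕1⊕0⊕0⊕1⊕0⊕0⊕1 = 1
s2: b2⊕b3⊕b6⊕b7⊕b10⊕b11⊕b14⊕b15 = 1⊕1⊕0⊕0⊕1⊕0⊕1⊕1 = 1
s4: b4⊕b5⊕b6⊕b7⊕b12⊕b13⊕b14⊕b15 = 0⊕0⊕0⊕0⊕0⊕0⊕1⊕1 = 0
s8: b8⊕b9⊕b10⊕b11⊕b12⊕b13⊕b14⊕b15 = 0⊕1⊕1⊕0⊕0⊕0⊕1⊕1 = 0
Syndrome (s8...s1) = 0011 → position 3.
Flip bit 3: corrected codeword = 010000001100011
Data bits at positions 3,5,6,7,9,10,11,12,13,14,15: 00001100011

00001100011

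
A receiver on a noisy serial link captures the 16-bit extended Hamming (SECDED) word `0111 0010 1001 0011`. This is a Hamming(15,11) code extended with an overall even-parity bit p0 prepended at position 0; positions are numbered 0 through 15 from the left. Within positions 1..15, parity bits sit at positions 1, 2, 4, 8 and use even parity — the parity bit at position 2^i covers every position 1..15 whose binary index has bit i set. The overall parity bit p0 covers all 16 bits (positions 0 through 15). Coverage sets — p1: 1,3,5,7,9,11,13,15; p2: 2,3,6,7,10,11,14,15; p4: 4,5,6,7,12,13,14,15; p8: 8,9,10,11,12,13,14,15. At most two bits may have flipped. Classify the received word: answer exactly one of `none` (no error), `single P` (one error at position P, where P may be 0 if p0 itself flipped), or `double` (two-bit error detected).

s1: b1⊕b3⊕b5⊕b7⊕b9⊕b11⊕b13⊕b15 = 1⊕1⊕0⊕0⊕0⊕1⊕0⊕1 = 0
s2: b2⊕b3⊕b6⊕b7⊕b10⊕b11⊕b14⊕b15 = 1⊕1⊕1⊕0⊕0⊕1⊕1⊕1 = 0
s4: b4⊕b5⊕b6⊕b7⊕b12⊕b13⊕b14⊕b15 = 0⊕0⊕1⊕0⊕0⊕0⊕1⊕1 = 1
s8: b8⊕b9⊕b10⊕b11⊕b12⊕b13⊕b14⊕b15 = 1⊕0⊕0⊕1⊕0⊕0⊕1⊕1 = 0
Syndrome (s8...s1) = 0100 → position 4.
Overall parity (XOR of all 16 bits, including p0): 0⊕1⊕1⊕1⊕0⊕0⊕1⊕0⊕1⊕0⊕0⊕1⊕0⊕0⊕1⊕1 = 0
Overall=0, syndrome position=4 → double-bit error detected (uncorrectable).

double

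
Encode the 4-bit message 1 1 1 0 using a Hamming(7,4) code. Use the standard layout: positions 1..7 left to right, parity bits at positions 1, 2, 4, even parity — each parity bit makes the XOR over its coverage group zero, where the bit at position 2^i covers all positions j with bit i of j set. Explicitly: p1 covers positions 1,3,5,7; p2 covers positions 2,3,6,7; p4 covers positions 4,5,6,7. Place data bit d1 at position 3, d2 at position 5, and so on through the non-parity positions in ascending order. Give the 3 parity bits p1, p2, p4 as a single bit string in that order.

000

Place data bits at non-power-of-two positions: b3=1, b5=1, b6=1, b7=0.
p1 = XOR of data positions {3,5,7} = 1⊕1⊕0 = 0
p2 = XOR of data positions {3,6,7} = 1⊕1⊕0 = 0
p4 = XOR of data positions {5,6,7} = 1⊕1⊕0 = 0
Parity bits p1,p2,p4 = 000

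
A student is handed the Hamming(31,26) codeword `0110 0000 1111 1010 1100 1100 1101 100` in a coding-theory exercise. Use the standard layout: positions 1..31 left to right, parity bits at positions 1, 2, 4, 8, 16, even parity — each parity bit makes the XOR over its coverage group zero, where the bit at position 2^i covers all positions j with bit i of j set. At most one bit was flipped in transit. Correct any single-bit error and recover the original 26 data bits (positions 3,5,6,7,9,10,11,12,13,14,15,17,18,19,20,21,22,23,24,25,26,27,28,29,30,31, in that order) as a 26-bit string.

s1: b1⊕b3⊕b5⊕b7⊕b9⊕b11⊕b13⊕b15⊕b17⊕b19⊕b21⊕b23⊕b25⊕b27⊕b29⊕b31 = 0⊕1⊕0⊕0⊕1⊕1⊕1⊕1⊕1⊕0⊕1⊕0⊕1⊕0⊕1⊕0 = 1
s2: b2⊕b3⊕b6⊕b7⊕b10⊕b11⊕b14⊕b15⊕b18⊕b19⊕b22⊕b23⊕b26⊕b27⊕b30⊕b31 = 1⊕1⊕0⊕0⊕1⊕1⊕0⊕1⊕1⊕0⊕1⊕0⊕1⊕0⊕0⊕0 = 0
s4: b4⊕b5⊕b6⊕b7⊕b12⊕b13⊕b14⊕b15⊕b20⊕b21⊕b22⊕b23⊕b28⊕b29⊕b30⊕b31 = 0⊕0⊕0⊕0⊕1⊕1⊕0⊕1⊕0⊕1⊕1⊕0⊕1⊕1⊕0⊕0 = 1
s8: b8⊕b9⊕b10⊕b11⊕b12⊕b13⊕b14⊕b15⊕b24⊕b25⊕b26⊕b27⊕b28⊕b29⊕b30⊕b31 = 0⊕1⊕1⊕1⊕1⊕1⊕0⊕1⊕0⊕1⊕1⊕0⊕1⊕1⊕0⊕0 = 0
s16: b16⊕b17⊕b18⊕b19⊕b20⊕b21⊕b22⊕b23⊕b24⊕b25⊕b26⊕b27⊕b28⊕b29⊕b30⊕b31 = 0⊕1⊕1⊕0⊕0⊕1⊕1⊕0⊕0⊕1⊕1⊕0⊕1⊕1⊕0⊕0 = 0
Syndrome (s16...s1) = 00101 → position 5.
Flip bit 5: corrected codeword = 0110100011111010110011001101100
Data bits at positions 3,5,6,7,9,10,11,12,13,14,15,17,18,19,20,21,22,23,24,25,26,27,28,29,30,31: 11001111101110011001101100

11001111101110011001101100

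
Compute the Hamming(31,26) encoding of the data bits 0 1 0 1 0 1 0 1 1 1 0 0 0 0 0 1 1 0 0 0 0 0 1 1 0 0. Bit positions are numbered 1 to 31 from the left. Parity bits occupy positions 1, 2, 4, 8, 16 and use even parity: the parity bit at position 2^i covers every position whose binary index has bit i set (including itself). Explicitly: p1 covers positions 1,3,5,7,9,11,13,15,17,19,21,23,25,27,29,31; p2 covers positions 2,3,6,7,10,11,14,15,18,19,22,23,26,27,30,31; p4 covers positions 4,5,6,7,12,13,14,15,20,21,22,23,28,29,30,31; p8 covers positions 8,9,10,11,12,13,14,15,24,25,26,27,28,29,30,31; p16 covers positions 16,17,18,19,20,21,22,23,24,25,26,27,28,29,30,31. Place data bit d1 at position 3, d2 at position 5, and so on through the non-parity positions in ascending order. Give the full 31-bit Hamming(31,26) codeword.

1001101001011100000011000001100

Place data bits at non-power-of-two positions: b3=0, b5=1, b6=0, b7=1, b9=0, b10=1, b11=0, b12=1, b13=1, b14=1, b15=0, b17=0, b18=0, b19=0, b20=0, b21=1, b22=1, b23=0, b24=0, b25=0, b26=0, b27=0, b28=1, b29=1, b30=0, b31=0.
p1 = XOR of data positions {3,5,7,9,11,13,15,17,19,21,23,25,27,29,31} = 0⊕1⊕1⊕0⊕0⊕1⊕0⊕0⊕0⊕1⊕0⊕0⊕0⊕1⊕0 = 1
p2 = XOR of data positions {3,6,7,10,11,14,15,18,19,22,23,26,27,30,31} = 0⊕0⊕1⊕1⊕0⊕1⊕0⊕0⊕0⊕1⊕0⊕0⊕0⊕0⊕0 = 0
p4 = XOR of data positions {5,6,7,12,13,14,15,20,21,22,23,28,29,30,31} = 1⊕0⊕1⊕1⊕1⊕1⊕0⊕0⊕1⊕1⊕0⊕1⊕1⊕0⊕0 = 1
p8 = XOR of data positions {9,10,11,12,13,14,15,24,25,26,27,28,29,30,31} = 0⊕1⊕0⊕1⊕1⊕1⊕0⊕0⊕0⊕0⊕0⊕1⊕1⊕0⊕0 = 0
p16 = XOR of data positions {17,18,19,20,21,22,23,24,25,26,27,28,29,30,31} = 0⊕0⊕0⊕0⊕1⊕1⊕0⊕0⊕0⊕0⊕0⊕1⊕1⊕0⊕0 = 0
Codeword b1..b31 = 1001101001011100000011000001100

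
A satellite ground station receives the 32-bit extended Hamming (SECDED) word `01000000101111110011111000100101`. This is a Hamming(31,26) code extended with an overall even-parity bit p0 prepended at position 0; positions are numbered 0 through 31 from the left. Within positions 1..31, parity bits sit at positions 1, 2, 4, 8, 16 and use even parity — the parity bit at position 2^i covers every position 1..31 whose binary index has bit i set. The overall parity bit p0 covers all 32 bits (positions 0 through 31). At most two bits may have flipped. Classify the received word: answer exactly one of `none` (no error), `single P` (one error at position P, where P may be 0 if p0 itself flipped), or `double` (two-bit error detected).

double

s1: b1⊕b3⊕b5⊕b7⊕b9⊕b11⊕b13⊕b15⊕b17⊕b19⊕b21⊕b23⊕b25⊕b27⊕b29⊕b31 = 1⊕0⊕0⊕0⊕0⊕1⊕1⊕1⊕0⊕1⊕1⊕0⊕0⊕0⊕1⊕1 = 0
s2: b2⊕b3⊕b6⊕b7⊕b10⊕b11⊕b14⊕b15⊕b18⊕b19⊕b22⊕b23⊕b26⊕b27⊕b30⊕b31 = 0⊕0⊕0⊕0⊕1⊕1⊕1⊕1⊕1⊕1⊕1⊕0⊕1⊕0⊕0⊕1 = 1
s4: b4⊕b5⊕b6⊕b7⊕b12⊕b13⊕b14⊕b15⊕b20⊕b21⊕b22⊕b23⊕b28⊕b29⊕b30⊕b31 = 0⊕0⊕0⊕0⊕1⊕1⊕1⊕1⊕1⊕1⊕1⊕0⊕0⊕1⊕0⊕1 = 1
s8: b8⊕b9⊕b10⊕b11⊕b12⊕b13⊕b14⊕b15⊕b24⊕b25⊕b26⊕b27⊕b28⊕b29⊕b30⊕b31 = 1⊕0⊕1⊕1⊕1⊕1⊕1⊕1⊕0⊕0⊕1⊕0⊕0⊕1⊕0⊕1 = 0
s16: b16⊕b17⊕b18⊕b19⊕b20⊕b21⊕b22⊕b23⊕b24⊕b25⊕b26⊕b27⊕b28⊕b29⊕b30⊕b31 = 0⊕0⊕1⊕1⊕1⊕1⊕1⊕0⊕0⊕0⊕1⊕0⊕0⊕1⊕0⊕1 = 0
Syndrome (s16...s1) = 00110 → position 6.
Overall parity (XOR of all 32 bits, including p0): 0⊕1⊕0⊕0⊕0⊕0⊕0⊕0⊕1⊕0⊕1⊕1⊕1⊕1⊕1⊕1⊕0⊕0⊕1⊕1⊕1⊕1⊕1⊕0⊕0⊕0⊕1⊕0⊕0⊕1⊕0⊕1 = 0
Overall=0, syndrome position=6 → double-bit error detected (uncorrectable).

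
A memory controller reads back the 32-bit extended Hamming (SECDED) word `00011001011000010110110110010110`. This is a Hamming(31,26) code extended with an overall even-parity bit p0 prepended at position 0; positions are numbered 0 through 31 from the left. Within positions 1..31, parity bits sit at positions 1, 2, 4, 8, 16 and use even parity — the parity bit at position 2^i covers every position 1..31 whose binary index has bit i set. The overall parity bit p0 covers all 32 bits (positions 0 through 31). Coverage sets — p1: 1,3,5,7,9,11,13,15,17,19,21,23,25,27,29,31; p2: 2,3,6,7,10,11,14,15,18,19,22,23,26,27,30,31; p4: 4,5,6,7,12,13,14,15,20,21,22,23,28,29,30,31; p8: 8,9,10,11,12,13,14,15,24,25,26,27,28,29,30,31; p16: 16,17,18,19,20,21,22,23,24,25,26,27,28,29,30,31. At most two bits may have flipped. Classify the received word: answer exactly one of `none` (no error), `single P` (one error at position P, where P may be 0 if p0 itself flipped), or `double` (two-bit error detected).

s1: b1⊕b3⊕b5⊕b7⊕b9⊕b11⊕b13⊕b15⊕b17⊕b19⊕b21⊕b23⊕b25⊕b27⊕b29⊕b31 = 0⊕1⊕0⊕1⊕1⊕0⊕0⊕1⊕1⊕0⊕1⊕1⊕0⊕1⊕1⊕0 = 1
s2: b2⊕b3⊕b6⊕b7⊕b10⊕b11⊕b14⊕b15⊕b18⊕b19⊕b22⊕b23⊕b26⊕b27⊕b30⊕b31 = 0⊕1⊕0⊕1⊕1⊕0⊕0⊕1⊕1⊕0⊕0⊕1⊕0⊕1⊕1⊕0 = 0
s4: b4⊕b5⊕b6⊕b7⊕b12⊕b13⊕b14⊕b15⊕b20⊕b21⊕b22⊕b23⊕b28⊕b29⊕b30⊕b31 = 1⊕0⊕0⊕1⊕0⊕0⊕0⊕1⊕1⊕1⊕0⊕1⊕0⊕1⊕1⊕0 = 0
s8: b8⊕b9⊕b10⊕b11⊕b12⊕b13⊕b14⊕b15⊕b24⊕b25⊕b26⊕b27⊕b28⊕b29⊕b30⊕b31 = 0⊕1⊕1⊕0⊕0⊕0⊕0⊕1⊕1⊕0⊕0⊕1⊕0⊕1⊕1⊕0 = 1
s16: b16⊕b17⊕b18⊕b19⊕b20⊕b21⊕b22⊕b23⊕b24⊕b25⊕b26⊕b27⊕b28⊕b29⊕b30⊕b31 = 0⊕1⊕1⊕0⊕1⊕1⊕0⊕1⊕1⊕0⊕0⊕1⊕0⊕1⊕1⊕0 = 1
Syndrome (s16...s1) = 11001 → position 25.
Overall parity (XOR of all 32 bits, including p0): 0⊕0⊕0⊕1⊕1⊕0⊕0⊕1⊕0⊕1⊕1⊕0⊕0⊕0⊕0⊕1⊕0⊕1⊕1⊕0⊕1⊕1⊕0⊕1⊕1⊕0⊕0⊕1⊕0⊕1⊕1⊕0 = 1
Overall=1, syndrome position=25 → single-bit error at position 25.

single 25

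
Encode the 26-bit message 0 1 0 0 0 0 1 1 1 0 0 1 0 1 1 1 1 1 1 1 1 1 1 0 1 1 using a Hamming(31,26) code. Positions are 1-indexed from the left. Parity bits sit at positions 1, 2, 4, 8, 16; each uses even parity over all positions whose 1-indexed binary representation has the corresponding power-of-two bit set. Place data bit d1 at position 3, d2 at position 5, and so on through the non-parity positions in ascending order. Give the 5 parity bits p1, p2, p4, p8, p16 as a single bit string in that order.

Place data bits at non-power-of-two positions: b3=0, b5=1, b6=0, b7=0, b9=0, b10=0, b11=1, b12=1, b13=1, b14=0, b15=0, b17=1, b18=0, b19=1, b20=1, b21=1, b22=1, b23=1, b24=1, b25=1, b26=1, b27=1, b28=1, b29=0, b30=1, b31=1.
p1 = XOR of data positions {3,5,7,9,11,13,15,17,19,21,23,25,27,29,31} = 0⊕1⊕0⊕0⊕1⊕1⊕0⊕1⊕1⊕1⊕1⊕1⊕1⊕0⊕1 = 0
p2 = XOR of data positions {3,6,7,10,11,14,15,18,19,22,23,26,27,30,31} = 0⊕0⊕0⊕0⊕1⊕0⊕0⊕0⊕1⊕1⊕1⊕1⊕1⊕1⊕1 = 0
p4 = XOR of data positions {5,6,7,12,13,14,15,20,21,22,23,28,29,30,31} = 1⊕0⊕0⊕1⊕1⊕0⊕0⊕1⊕1⊕1⊕1⊕1⊕0⊕1⊕1 = 0
p8 = XOR of data positions {9,10,11,12,13,14,15,24,25,26,27,28,29,30,31} = 0⊕0⊕1⊕1⊕1⊕0⊕0⊕1⊕1⊕1⊕1⊕1⊕0⊕1⊕1 = 0
p16 = XOR of data positions {17,18,19,20,21,22,23,24,25,26,27,28,29,30,31} = 1⊕0⊕1⊕1⊕1⊕1⊕1⊕1⊕1⊕1⊕1⊕1⊕0⊕1⊕1 = 1
Parity bits p1,p2,p4,p8,p16 = 00001

00001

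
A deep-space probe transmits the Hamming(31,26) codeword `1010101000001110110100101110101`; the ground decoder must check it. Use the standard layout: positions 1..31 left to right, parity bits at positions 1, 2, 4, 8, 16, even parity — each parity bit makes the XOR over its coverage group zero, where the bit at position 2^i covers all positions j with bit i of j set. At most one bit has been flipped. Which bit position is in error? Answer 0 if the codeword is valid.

s1: b1⊕b3⊕b5⊕b7⊕b9⊕b11⊕b13⊕b15⊕b17⊕b19⊕b21⊕b23⊕b25⊕b27⊕b29⊕b31 = 1⊕1⊕1⊕1⊕0⊕0⊕1⊕1⊕1⊕0⊕0⊕1⊕1⊕1⊕1⊕1 = 0
s2: b2⊕b3⊕b6⊕b7⊕b10⊕b11⊕b14⊕b15⊕b18⊕b19⊕b22⊕b23⊕b26⊕b27⊕b30⊕b31 = 0⊕1⊕0⊕1⊕0⊕0⊕1⊕1⊕1⊕0⊕0⊕1⊕1⊕1⊕0⊕1 = 1
s4: b4⊕b5⊕b6⊕b7⊕b12⊕b13⊕b14⊕b15⊕b20⊕b21⊕b22⊕b23⊕b28⊕b29⊕b30⊕b31 = 0⊕1⊕0⊕1⊕0⊕1⊕1⊕1⊕1⊕0⊕0⊕1⊕0⊕1⊕0⊕1 = 1
s8: b8⊕b9⊕b10⊕b11⊕b12⊕b13⊕b14⊕b15⊕b24⊕b25⊕b26⊕b27⊕b28⊕b29⊕b30⊕b31 = 0⊕0⊕0⊕0⊕0⊕1⊕1⊕1⊕0⊕1⊕1⊕1⊕0⊕1⊕0⊕1 = 0
s16: b16⊕b17⊕b18⊕b19⊕b20⊕b21⊕b22⊕b23⊕b24⊕b25⊕b26⊕b27⊕b28⊕b29⊕b30⊕b31 = 0⊕1⊕1⊕0⊕1⊕0⊕0⊕1⊕0⊕1⊕1⊕1⊕0⊕1⊕0⊕1 = 1
Syndrome (s16...s1) = 10110 → position 22.

22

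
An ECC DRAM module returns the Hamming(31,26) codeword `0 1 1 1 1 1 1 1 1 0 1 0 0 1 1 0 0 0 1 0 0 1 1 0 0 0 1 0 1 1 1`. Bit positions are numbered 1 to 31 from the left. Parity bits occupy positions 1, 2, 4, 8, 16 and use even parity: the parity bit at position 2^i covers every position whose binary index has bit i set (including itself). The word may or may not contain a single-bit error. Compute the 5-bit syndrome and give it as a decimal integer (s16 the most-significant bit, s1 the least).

s1: b1⊕b3⊕b5⊕b7⊕b9⊕b11⊕b13⊕b15⊕b17⊕b19⊕b21⊕b23⊕b25⊕b27⊕b29⊕b31 = 0⊕1⊕1⊕1⊕1⊕1⊕0⊕1⊕0⊕1⊕0⊕1⊕0⊕1⊕1⊕1 = 1
s2: b2⊕b3⊕b6⊕b7⊕b10⊕b11⊕b14⊕b15⊕b18⊕b19⊕b22⊕b23⊕b26⊕b27⊕b30⊕b31 = 1⊕1⊕1⊕1⊕0⊕1⊕1⊕1⊕0⊕1⊕1⊕1⊕0⊕1⊕1⊕1 = 1
s4: b4⊕b5⊕b6⊕b7⊕b12⊕b13⊕b14⊕b15⊕b20⊕b21⊕b22⊕b23⊕b28⊕b29⊕b30⊕b31 = 1⊕1⊕1⊕1⊕0⊕0⊕1⊕1⊕0⊕0⊕1⊕1⊕0⊕1⊕1⊕1 = 1
s8: b8⊕b9⊕b10⊕b11⊕b12⊕b13⊕b14⊕b15⊕b24⊕b25⊕b26⊕b27⊕b28⊕b29⊕b30⊕b31 = 1⊕1⊕0⊕1⊕0⊕0⊕1⊕1⊕0⊕0⊕0⊕1⊕0⊕1⊕1⊕1 = 1
s16: b16⊕b17⊕b18⊕b19⊕b20⊕b21⊕b22⊕b23⊕b24⊕b25⊕b26⊕b27⊕b28⊕b29⊕b30⊕b31 = 0⊕0⊕0⊕1⊕0⊕0⊕1⊕1⊕0⊕0⊕0⊕1⊕0⊕1⊕1⊕1 = 1
Syndrome (s16...s1) = 11111 → position 31.

31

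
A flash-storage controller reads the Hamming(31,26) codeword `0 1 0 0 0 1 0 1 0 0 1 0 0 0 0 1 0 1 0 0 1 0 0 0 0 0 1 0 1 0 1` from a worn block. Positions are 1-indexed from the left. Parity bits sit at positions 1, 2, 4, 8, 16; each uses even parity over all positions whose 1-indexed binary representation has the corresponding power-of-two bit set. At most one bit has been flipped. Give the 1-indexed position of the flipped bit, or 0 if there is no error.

s1: b1⊕b3⊕b5⊕b7⊕b9⊕b11⊕b13⊕b15⊕b17⊕b19⊕b21⊕b23⊕b25⊕b27⊕b29⊕b31 = 0⊕0⊕0⊕0⊕0⊕1⊕0⊕0⊕0⊕0⊕1⊕0⊕0⊕1⊕1⊕1 = 1
s2: b2⊕b3⊕b6⊕b7⊕b10⊕b11⊕b14⊕b15⊕b18⊕b19⊕b22⊕b23⊕b26⊕b27⊕b30⊕b31 = 1⊕0⊕1⊕0⊕0⊕1⊕0⊕0⊕1⊕0⊕0⊕0⊕0⊕1⊕0⊕1 = 0
s4: b4⊕b5⊕b6⊕b7⊕b12⊕b13⊕b14⊕b15⊕b20⊕b21⊕b22⊕b23⊕b28⊕b29⊕b30⊕b31 = 0⊕0⊕1⊕0⊕0⊕0⊕0⊕0⊕0⊕1⊕0⊕0⊕0⊕1⊕0⊕1 = 0
s8: b8⊕b9⊕b10⊕b11⊕b12⊕b13⊕b14⊕b15⊕b24⊕b25⊕b26⊕b27⊕b28⊕b29⊕b30⊕b31 = 1⊕0⊕0⊕1⊕0⊕0⊕0⊕0⊕0⊕0⊕0⊕1⊕0⊕1⊕0⊕1 = 1
s16: b16⊕b17⊕b18⊕b19⊕b20⊕b21⊕b22⊕b23⊕b24⊕b25⊕b26⊕b27⊕b28⊕b29⊕b30⊕b31 = 1⊕0⊕1⊕0⊕0⊕1⊕0⊕0⊕0⊕0⊕0⊕1⊕0⊕1⊕0⊕1 = 0
Syndrome (s16...s1) = 01001 → position 9.

9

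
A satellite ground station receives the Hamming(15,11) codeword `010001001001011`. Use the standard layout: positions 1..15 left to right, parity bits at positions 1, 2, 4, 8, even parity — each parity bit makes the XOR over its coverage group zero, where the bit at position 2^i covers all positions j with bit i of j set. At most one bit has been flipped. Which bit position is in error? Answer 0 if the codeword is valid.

s1: b1⊕b3⊕b5⊕b7⊕b9⊕b11⊕b13⊕b15 = 0⊕0⊕0⊕0⊕1⊕0⊕0⊕1 = 0
s2: b2⊕b3⊕b6⊕b7⊕b10⊕b11⊕b14⊕b15 = 1⊕0⊕1⊕0⊕0⊕0⊕1⊕1 = 0
s4: b4⊕b5⊕b6⊕b7⊕b12⊕b13⊕b14⊕b15 = 0⊕0⊕1⊕0⊕1⊕0⊕1⊕1 = 0
s8: b8⊕b9⊕b10⊕b11⊕b12⊕b13⊕b14⊕b15 = 0⊕1⊕0⊕0⊕1⊕0⊕1⊕1 = 0
Syndrome (s8...s1) = 0000 → position 0 (no error).

0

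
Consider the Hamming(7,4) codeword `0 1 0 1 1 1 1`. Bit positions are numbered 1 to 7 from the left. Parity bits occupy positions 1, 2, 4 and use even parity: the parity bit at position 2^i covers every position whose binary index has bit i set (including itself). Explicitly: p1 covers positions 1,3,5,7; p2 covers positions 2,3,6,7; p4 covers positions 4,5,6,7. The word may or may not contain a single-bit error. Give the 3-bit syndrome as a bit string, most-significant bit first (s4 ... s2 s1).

s1: b1⊕b3⊕b5⊕b7 = 0⊕0⊕1⊕1 = 0
s2: b2⊕b3⊕b6⊕b7 = 1⊕0⊕1⊕1 = 1
s4: b4⊕b5⊕b6⊕b7 = 1⊕1⊕1⊕1 = 0
Syndrome (s4...s1) = 010 → position 2.

010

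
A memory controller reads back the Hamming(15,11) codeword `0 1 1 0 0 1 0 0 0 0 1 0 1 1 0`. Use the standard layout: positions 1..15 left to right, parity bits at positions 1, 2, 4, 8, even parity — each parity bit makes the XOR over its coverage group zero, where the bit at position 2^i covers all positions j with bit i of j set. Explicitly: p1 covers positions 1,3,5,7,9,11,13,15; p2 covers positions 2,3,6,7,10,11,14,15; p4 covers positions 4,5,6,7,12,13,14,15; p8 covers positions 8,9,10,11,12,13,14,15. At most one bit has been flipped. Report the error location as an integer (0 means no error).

s1: b1⊕b3⊕b5⊕b7⊕b9⊕b11⊕b13⊕b15 = 0⊕1⊕0⊕0⊕0⊕1⊕1⊕0 = 1
s2: b2⊕b3⊕b6⊕b7⊕b10⊕b11⊕b14⊕b15 = 1⊕1⊕1⊕0⊕0⊕1⊕1⊕0 = 1
s4: b4⊕b5⊕b6⊕b7⊕b12⊕b13⊕b14⊕b15 = 0⊕0⊕1⊕0⊕0⊕1⊕1⊕0 = 1
s8: b8⊕b9⊕b10⊕b11⊕b12⊕b13⊕b14⊕b15 = 0⊕0⊕0⊕1⊕0⊕1⊕1⊕0 = 1
Syndrome (s8...s1) = 1111 → position 15.

15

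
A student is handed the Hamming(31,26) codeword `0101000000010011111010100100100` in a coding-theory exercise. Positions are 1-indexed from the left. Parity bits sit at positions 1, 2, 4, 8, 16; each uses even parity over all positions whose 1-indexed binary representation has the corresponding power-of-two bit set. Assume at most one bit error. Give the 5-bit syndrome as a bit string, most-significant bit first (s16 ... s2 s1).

00000

s1: b1⊕b3⊕b5⊕b7⊕b9⊕b11⊕b13⊕b15⊕b17⊕b19⊕b21⊕b23⊕b25⊕b27⊕b29⊕b31 = 0⊕0⊕0⊕0⊕0⊕0⊕0⊕1⊕1⊕1⊕1⊕1⊕0⊕0⊕1⊕0 = 0
s2: b2⊕b3⊕b6⊕b7⊕b10⊕b11⊕b14⊕b15⊕b18⊕b19⊕b22⊕b23⊕b26⊕b27⊕b30⊕b31 = 1⊕0⊕0⊕0⊕0⊕0⊕0⊕1⊕1⊕1⊕0⊕1⊕1⊕0⊕0⊕0 = 0
s4: b4⊕b5⊕b6⊕b7⊕b12⊕b13⊕b14⊕b15⊕b20⊕b21⊕b22⊕b23⊕b28⊕b29⊕b30⊕b31 = 1⊕0⊕0⊕0⊕1⊕0⊕0⊕1⊕0⊕1⊕0⊕1⊕0⊕1⊕0⊕0 = 0
s8: b8⊕b9⊕b10⊕b11⊕b12⊕b13⊕b14⊕b15⊕b24⊕b25⊕b26⊕b27⊕b28⊕b29⊕b30⊕b31 = 0⊕0⊕0⊕0⊕1⊕0⊕0⊕1⊕0⊕0⊕1⊕0⊕0⊕1⊕0⊕0 = 0
s16: b16⊕b17⊕b18⊕b19⊕b20⊕b21⊕b22⊕b23⊕b24⊕b25⊕b26⊕b27⊕b28⊕b29⊕b30⊕b31 = 1⊕1⊕1⊕1⊕0⊕1⊕0⊕1⊕0⊕0⊕1⊕0⊕0⊕1⊕0⊕0 = 0
Syndrome (s16...s1) = 00000 → position 0 (no error).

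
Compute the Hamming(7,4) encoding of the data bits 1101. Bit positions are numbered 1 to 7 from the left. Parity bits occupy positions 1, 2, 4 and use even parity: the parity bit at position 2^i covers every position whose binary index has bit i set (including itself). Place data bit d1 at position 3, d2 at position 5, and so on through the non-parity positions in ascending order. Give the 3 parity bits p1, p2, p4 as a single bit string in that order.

100

Place data bits at non-power-of-two positions: b3=1, b5=1, b6=0, b7=1.
p1 = XOR of data positions {3,5,7} = 1⊕1⊕1 = 1
p2 = XOR of data positions {3,6,7} = 1⊕0⊕1 = 0
p4 = XOR of data positions {5,6,7} = 1⊕0⊕1 = 0
Parity bits p1,p2,p4 = 100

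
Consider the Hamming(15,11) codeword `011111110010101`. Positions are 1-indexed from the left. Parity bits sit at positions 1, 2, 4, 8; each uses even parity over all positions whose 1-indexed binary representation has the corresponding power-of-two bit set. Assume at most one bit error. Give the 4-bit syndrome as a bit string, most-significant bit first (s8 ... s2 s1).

0000

s1: b1⊕b3⊕b5⊕b7⊕b9⊕b11⊕b13⊕b15 = 0⊕1⊕1⊕1⊕0⊕1⊕1⊕1 = 0
s2: b2⊕b3⊕b6⊕b7⊕b10⊕b11⊕b14⊕b15 = 1⊕1⊕1⊕1⊕0⊕1⊕0⊕1 = 0
s4: b4⊕b5⊕b6⊕b7⊕b12⊕b13⊕b14⊕b15 = 1⊕1⊕1⊕1⊕0⊕1⊕0⊕1 = 0
s8: b8⊕b9⊕b10⊕b11⊕b12⊕b13⊕b14⊕b15 = 1⊕0⊕0⊕1⊕0⊕1⊕0⊕1 = 0
Syndrome (s8...s1) = 0000 → position 0 (no error).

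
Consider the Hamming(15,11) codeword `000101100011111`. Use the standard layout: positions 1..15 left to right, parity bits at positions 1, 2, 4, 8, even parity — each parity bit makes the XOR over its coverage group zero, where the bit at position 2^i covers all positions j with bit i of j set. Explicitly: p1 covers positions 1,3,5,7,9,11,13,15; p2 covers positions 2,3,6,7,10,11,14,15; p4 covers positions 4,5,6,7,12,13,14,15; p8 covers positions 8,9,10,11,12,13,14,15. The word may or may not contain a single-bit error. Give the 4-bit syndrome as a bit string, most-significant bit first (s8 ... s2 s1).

s1: b1⊕b3⊕b5⊕b7⊕b9⊕b11⊕b13⊕b15 = 0⊕0⊕0⊕1⊕0⊕1⊕1⊕1 = 0
s2: b2⊕b3⊕b6⊕b7⊕b10⊕b11⊕b14⊕b15 = 0⊕0⊕1⊕1⊕0⊕1⊕1⊕1 = 1
s4: b4⊕b5⊕b6⊕b7⊕b12⊕b13⊕b14⊕b15 = 1⊕0⊕1⊕1⊕1⊕1⊕1⊕1 = 1
s8: b8⊕b9⊕b10⊕b11⊕b12⊕b13⊕b14⊕b15 = 0⊕0⊕0⊕1⊕1⊕1⊕1⊕1 = 1
Syndrome (s8...s1) = 1110 → position 14.

1110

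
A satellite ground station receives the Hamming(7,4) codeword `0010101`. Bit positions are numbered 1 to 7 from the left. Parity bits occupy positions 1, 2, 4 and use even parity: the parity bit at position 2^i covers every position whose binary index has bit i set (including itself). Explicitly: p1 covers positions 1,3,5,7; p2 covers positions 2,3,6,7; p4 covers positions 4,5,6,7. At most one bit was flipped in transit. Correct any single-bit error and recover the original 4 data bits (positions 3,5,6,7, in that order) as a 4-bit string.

1101

s1: b1⊕b3⊕b5⊕b7 = 0⊕1⊕1⊕1 = 1
s2: b2⊕b3⊕b6⊕b7 = 0⊕1⊕0⊕1 = 0
s4: b4⊕b5⊕b6⊕b7 = 0⊕1⊕0⊕1 = 0
Syndrome (s4...s1) = 001 → position 1.
Flip bit 1: corrected codeword = 1010101
Data bits at positions 3,5,6,7: 1101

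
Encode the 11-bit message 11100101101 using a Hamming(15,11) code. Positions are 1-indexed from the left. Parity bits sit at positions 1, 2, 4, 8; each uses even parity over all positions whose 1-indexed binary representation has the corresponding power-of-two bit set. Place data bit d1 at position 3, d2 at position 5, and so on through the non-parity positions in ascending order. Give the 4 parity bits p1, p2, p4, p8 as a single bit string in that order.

Place data bits at non-power-of-two positions: b3=1, b5=1, b6=1, b7=0, b9=0, b10=1, b11=0, b12=1, b13=1, b14=0, b15=1.
p1 = XOR of data positions {3,5,7,9,11,13,15} = 1⊕1⊕0⊕0⊕0⊕1⊕1 = 0
p2 = XOR of data positions {3,6,7,10,11,14,15} = 1⊕1⊕0⊕1⊕0⊕0⊕1 = 0
p4 = XOR of data positions {5,6,7,12,13,14,15} = 1⊕1⊕0⊕1⊕1⊕0⊕1 = 1
p8 = XOR of data positions {9,10,11,12,13,14,15} = 0⊕1⊕0⊕1⊕1⊕0⊕1 = 0
Parity bits p1,p2,p4,p8 = 0010

0010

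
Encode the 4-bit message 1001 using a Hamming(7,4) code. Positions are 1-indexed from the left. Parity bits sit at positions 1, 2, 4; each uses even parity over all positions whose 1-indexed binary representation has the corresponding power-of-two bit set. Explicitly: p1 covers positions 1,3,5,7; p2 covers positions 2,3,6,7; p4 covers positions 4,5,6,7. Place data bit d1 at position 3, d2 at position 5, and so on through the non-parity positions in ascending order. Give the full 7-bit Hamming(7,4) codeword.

0011001

Place data bits at non-power-of-two positions: b3=1, b5=0, b6=0, b7=1.
p1 = XOR of data positions {3,5,7} = 1⊕0⊕1 = 0
p2 = XOR of data positions {3,6,7} = 1⊕0⊕1 = 0
p4 = XOR of data positions {5,6,7} = 0⊕0⊕1 = 1
Codeword b1..b7 = 0011001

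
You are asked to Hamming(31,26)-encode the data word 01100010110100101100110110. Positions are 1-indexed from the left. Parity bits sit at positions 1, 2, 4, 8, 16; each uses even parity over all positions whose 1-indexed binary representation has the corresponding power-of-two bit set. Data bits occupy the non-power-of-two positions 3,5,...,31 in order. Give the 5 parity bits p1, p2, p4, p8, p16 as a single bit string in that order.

Place data bits at non-power-of-two positions: b3=0, b5=1, b6=1, b7=0, b9=0, b10=0, b11=1, b12=0, b13=1, b14=1, b15=0, b17=1, b18=0, b19=0, b20=1, b21=0, b22=1, b23=1, b24=0, b25=0, b26=1, b27=1, b28=0, b29=1, b30=1, b31=0.
p1 = XOR of data positions {3,5,7,9,11,13,15,17,19,21,23,25,27,29,31} = 0⊕1⊕0⊕0⊕1⊕1⊕0⊕1⊕0⊕0⊕1⊕0⊕1⊕1⊕0 = 1
p2 = XOR of data positions {3,6,7,10,11,14,15,18,19,22,23,26,27,30,31} = 0⊕1⊕0⊕0⊕1⊕1⊕0⊕0⊕0⊕1⊕1⊕1⊕1⊕1⊕0 = 0
p4 = XOR of data positions {5,6,7,12,13,14,15,20,21,22,23,28,29,30,31} = 1⊕1⊕0⊕0⊕1⊕1⊕0⊕1⊕0⊕1⊕1⊕0⊕1⊕1⊕0 = 1
p8 = XOR of data positions {9,10,11,12,13,14,15,24,25,26,27,28,29,30,31} = 0⊕0⊕1⊕0⊕1⊕1⊕0⊕0⊕0⊕1⊕1⊕0⊕1⊕1⊕0 = 1
p16 = XOR of data positions {17,18,19,20,21,22,23,24,25,26,27,28,29,30,31} = 1⊕0⊕0⊕1⊕0⊕1⊕1⊕0⊕0⊕1⊕1⊕0⊕1⊕1⊕0 = 0
Parity bits p1,p2,p4,p8,p16 = 10110

10110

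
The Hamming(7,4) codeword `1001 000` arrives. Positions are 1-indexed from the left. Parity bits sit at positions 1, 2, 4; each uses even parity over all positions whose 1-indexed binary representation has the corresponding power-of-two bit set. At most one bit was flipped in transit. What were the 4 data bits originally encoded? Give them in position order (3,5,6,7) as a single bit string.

0100

s1: b1⊕b3⊕b5⊕b7 = 1⊕0⊕0⊕0 = 1
s2: b2⊕b3⊕b6⊕b7 = 0⊕0⊕0⊕0 = 0
s4: b4⊕b5⊕b6⊕b7 = 1⊕0⊕0⊕0 = 1
Syndrome (s4...s1) = 101 → position 5.
Flip bit 5: corrected codeword = 1001100
Data bits at positions 3,5,6,7: 0100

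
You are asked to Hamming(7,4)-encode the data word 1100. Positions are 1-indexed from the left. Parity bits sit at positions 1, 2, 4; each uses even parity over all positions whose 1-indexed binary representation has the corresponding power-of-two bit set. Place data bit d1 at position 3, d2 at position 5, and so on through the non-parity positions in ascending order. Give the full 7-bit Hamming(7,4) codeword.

Place data bits at non-power-of-two positions: b3=1, b5=1, b6=0, b7=0.
p1 = XOR of data positions {3,5,7} = 1⊕1⊕0 = 0
p2 = XOR of data positions {3,6,7} = 1⊕0⊕0 = 1
p4 = XOR of data positions {5,6,7} = 1⊕0⊕0 = 1
Codeword b1..b7 = 0111100

0111100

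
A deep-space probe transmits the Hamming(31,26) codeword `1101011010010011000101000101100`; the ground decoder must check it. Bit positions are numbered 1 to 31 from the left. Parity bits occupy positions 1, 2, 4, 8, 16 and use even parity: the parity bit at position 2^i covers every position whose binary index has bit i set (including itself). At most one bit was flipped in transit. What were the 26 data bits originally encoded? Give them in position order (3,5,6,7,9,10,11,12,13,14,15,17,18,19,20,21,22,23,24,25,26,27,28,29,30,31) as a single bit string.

01111001001000101000101100

s1: b1⊕b3⊕b5⊕b7⊕b9⊕b11⊕b13⊕b15⊕b17⊕b19⊕b21⊕b23⊕b25⊕b27⊕b29⊕b31 = 1⊕0⊕0⊕1⊕1⊕0⊕0⊕1⊕0⊕0⊕0⊕0⊕0⊕0⊕1⊕0 = 1
s2: b2⊕b3⊕b6⊕b7⊕b10⊕b11⊕b14⊕b15⊕b18⊕b19⊕b22⊕b23⊕b26⊕b27⊕b30⊕b31 = 1⊕0⊕1⊕1⊕0⊕0⊕0⊕1⊕0⊕0⊕1⊕0⊕1⊕0⊕0⊕0 = 0
s4: b4⊕b5⊕b6⊕b7⊕b12⊕b13⊕b14⊕b15⊕b20⊕b21⊕b22⊕b23⊕b28⊕b29⊕b30⊕b31 = 1⊕0⊕1⊕1⊕1⊕0⊕0⊕1⊕1⊕0⊕1⊕0⊕1⊕1⊕0⊕0 = 1
s8: b8⊕b9⊕b10⊕b11⊕b12⊕b13⊕b14⊕b15⊕b24⊕b25⊕b26⊕b27⊕b28⊕b29⊕b30⊕b31 = 0⊕1⊕0⊕0⊕1⊕0⊕0⊕1⊕0⊕0⊕1⊕0⊕1⊕1⊕0⊕0 = 0
s16: b16⊕b17⊕b18⊕b19⊕b20⊕b21⊕b22⊕b23⊕b24⊕b25⊕b26⊕b27⊕b28⊕b29⊕b30⊕b31 = 1⊕0⊕0⊕0⊕1⊕0⊕1⊕0⊕0⊕0⊕1⊕0⊕1⊕1⊕0⊕0 = 0
Syndrome (s16...s1) = 00101 → position 5.
Flip bit 5: corrected codeword = 1101111010010011000101000101100
Data bits at positions 3,5,6,7,9,10,11,12,13,14,15,17,18,19,20,21,22,23,24,25,26,27,28,29,30,31: 01111001001000101000101100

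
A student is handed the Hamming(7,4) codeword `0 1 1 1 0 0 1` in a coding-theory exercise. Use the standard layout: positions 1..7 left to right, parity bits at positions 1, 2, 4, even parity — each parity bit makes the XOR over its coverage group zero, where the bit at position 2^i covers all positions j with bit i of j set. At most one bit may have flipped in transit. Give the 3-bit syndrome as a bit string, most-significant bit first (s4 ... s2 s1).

s1: b1⊕b3⊕b5⊕b7 = 0⊕1⊕0⊕1 = 0
s2: b2⊕b3⊕b6⊕b7 = 1⊕1⊕0⊕1 = 1
s4: b4⊕b5⊕b6⊕b7 = 1⊕0⊕0⊕1 = 0
Syndrome (s4...s1) = 010 → position 2.

010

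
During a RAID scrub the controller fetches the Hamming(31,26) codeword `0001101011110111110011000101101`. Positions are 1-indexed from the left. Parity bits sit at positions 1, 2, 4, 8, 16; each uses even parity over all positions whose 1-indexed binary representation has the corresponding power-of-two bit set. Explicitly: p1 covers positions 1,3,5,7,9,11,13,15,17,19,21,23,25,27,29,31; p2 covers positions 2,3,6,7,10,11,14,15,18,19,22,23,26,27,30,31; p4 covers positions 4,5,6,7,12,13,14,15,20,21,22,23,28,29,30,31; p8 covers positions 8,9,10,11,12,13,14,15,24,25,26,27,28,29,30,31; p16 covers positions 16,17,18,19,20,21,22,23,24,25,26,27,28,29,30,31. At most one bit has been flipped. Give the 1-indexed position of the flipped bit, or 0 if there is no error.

23

s1: b1⊕b3⊕b5⊕b7⊕b9⊕b11⊕b13⊕b15⊕b17⊕b19⊕b21⊕b23⊕b25⊕b27⊕b29⊕b31 = 0⊕0⊕1⊕1⊕1⊕1⊕0⊕1⊕1⊕0⊕1⊕0⊕0⊕0⊕1⊕1 = 1
s2: b2⊕b3⊕b6⊕b7⊕b10⊕b11⊕b14⊕b15⊕b18⊕b19⊕b22⊕b23⊕b26⊕b27⊕b30⊕b31 = 0⊕0⊕0⊕1⊕1⊕1⊕1⊕1⊕1⊕0⊕1⊕0⊕1⊕0⊕0⊕1 = 1
s4: b4⊕b5⊕b6⊕b7⊕b12⊕b13⊕b14⊕b15⊕b20⊕b21⊕b22⊕b23⊕b28⊕b29⊕b30⊕b31 = 1⊕1⊕0⊕1⊕1⊕0⊕1⊕1⊕0⊕1⊕1⊕0⊕1⊕1⊕0⊕1 = 1
s8: b8⊕b9⊕b10⊕b11⊕b12⊕b13⊕b14⊕b15⊕b24⊕b25⊕b26⊕b27⊕b28⊕b29⊕b30⊕b31 = 0⊕1⊕1⊕1⊕1⊕0⊕1⊕1⊕0⊕0⊕1⊕0⊕1⊕1⊕0⊕1 = 0
s16: b16⊕b17⊕b18⊕b19⊕b20⊕b21⊕b22⊕b23⊕b24⊕b25⊕b26⊕b27⊕b28⊕b29⊕b30⊕b31 = 1⊕1⊕1⊕0⊕0⊕1⊕1⊕0⊕0⊕0⊕1⊕0⊕1⊕1⊕0⊕1 = 1
Syndrome (s16...s1) = 10111 → position 23.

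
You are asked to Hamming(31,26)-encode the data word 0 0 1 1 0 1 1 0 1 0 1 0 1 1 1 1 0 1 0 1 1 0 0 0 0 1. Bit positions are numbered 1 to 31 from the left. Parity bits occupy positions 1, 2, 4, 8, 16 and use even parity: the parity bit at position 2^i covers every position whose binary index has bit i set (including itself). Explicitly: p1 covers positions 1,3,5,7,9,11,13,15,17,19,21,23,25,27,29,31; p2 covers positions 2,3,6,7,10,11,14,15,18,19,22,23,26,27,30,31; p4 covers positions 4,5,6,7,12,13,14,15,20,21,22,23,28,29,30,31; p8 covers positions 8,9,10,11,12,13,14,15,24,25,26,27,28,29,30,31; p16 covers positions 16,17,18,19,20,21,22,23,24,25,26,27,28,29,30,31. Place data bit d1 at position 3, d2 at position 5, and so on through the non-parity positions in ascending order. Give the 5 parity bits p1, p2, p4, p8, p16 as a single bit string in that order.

10010

Place data bits at non-power-of-two positions: b3=0, b5=0, b6=1, b7=1, b9=0, b10=1, b11=1, b12=0, b13=1, b14=0, b15=1, b17=0, b18=1, b19=1, b20=1, b21=1, b22=0, b23=1, b24=0, b25=1, b26=1, b27=0, b28=0, b29=0, b30=0, b31=1.
p1 = XOR of data positions {3,5,7,9,11,13,15,17,19,21,23,25,27,29,31} = 0⊕0⊕1⊕0⊕1⊕1⊕1⊕0⊕1⊕1⊕1⊕1⊕0⊕0⊕1 = 1
p2 = XOR of data positions {3,6,7,10,11,14,15,18,19,22,23,26,27,30,31} = 0⊕1⊕1⊕1⊕1⊕0⊕1⊕1⊕1⊕0⊕1⊕1⊕0⊕0⊕1 = 0
p4 = XOR of data positions {5,6,7,12,13,14,15,20,21,22,23,28,29,30,31} = 0⊕1⊕1⊕0⊕1⊕0⊕1⊕1⊕1⊕0⊕1⊕0⊕0⊕0⊕1 = 0
p8 = XOR of data positions {9,10,11,12,13,14,15,24,25,26,27,28,29,30,31} = 0⊕1⊕1⊕0⊕1⊕0⊕1⊕0⊕1⊕1⊕0⊕0⊕0⊕0⊕1 = 1
p16 = XOR of data positions {17,18,19,20,21,22,23,24,25,26,27,28,29,30,31} = 0⊕1⊕1⊕1⊕1⊕0⊕1⊕0⊕1⊕1⊕0⊕0⊕0⊕0⊕1 = 0
Parity bits p1,p2,p4,p8,p16 = 10010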